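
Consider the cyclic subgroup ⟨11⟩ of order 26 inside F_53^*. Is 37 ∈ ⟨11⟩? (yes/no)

yes

37 ∈ ⟨11⟩ iff 37^26 ≡ 1 (mod 53), since |⟨11⟩| = 26.
37^26 mod 53 = 1.
Since 1 = 1, 37 lies in the subgroup.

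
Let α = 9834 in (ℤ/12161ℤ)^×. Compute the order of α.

2432

The order of 9834 must divide p − 1 = 12160 = 2^7 · 5 · 19.
Divisors: 1, 2, 4, 5, 8, 10, 16, 19, 20, 32, 38, 40, 64, 76, 80, 95, 128, 152, 160, 190, 304, 320, 380, 608, 640, 760, 1216, 1520, 2432, 3040, 6080, 12160.
Check each in increasing order: 9834^1 ≡ 9834;  9834^2 ≡ 3284;  9834^4 ≡ 10010;  9834^5 ≡ 7206;  9834^8 ≡ 5621;  9834^10 ≡ 11127;  9834^16 ≡ 1363;  9834^19 ≡ 6094;  9834^20 ≡ 11149;  9834^32 ≡ 9297;  9834^38 ≡ 9303;  9834^40 ≡ 2620;  9834^64 ≡ 5982;  9834^76 ≡ 8133;  9834^80 ≡ 5596;  9834^95 ≡ 6427;  9834^128 ≡ 6662;  9834^152 ≡ 2010;  9834^160 ≡ 641;  9834^190 ≡ 7573;  9834^304 ≡ 2648;  9834^320 ≡ 9568;  9834^380 ≡ 11214;  9834^608 ≡ 7168;  9834^640 ≡ 10777;  9834^760 ≡ 9056;  9834^1216 ≡ 12160;  9834^1520 ≡ 9513;  9834^2432 ≡ 1.
Smallest exponent giving 1 is 2432.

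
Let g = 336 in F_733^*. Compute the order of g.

732

The order of 336 must divide p − 1 = 732 = 2^2 · 3 · 61.
Divisors: 1, 2, 3, 4, 6, 12, 61, 122, 183, 244, 366, 732.
Check each in increasing order: 336^1 ≡ 336;  336^2 ≡ 14;  336^3 ≡ 306;  336^4 ≡ 196;  336^6 ≡ 545;  336^12 ≡ 160;  336^61 ≡ 620;  336^122 ≡ 308;  336^183 ≡ 380;  336^244 ≡ 307;  336^366 ≡ 732;  336^732 ≡ 1.
Smallest exponent giving 1 is 732.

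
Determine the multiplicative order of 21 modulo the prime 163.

27

The order of 21 must divide p − 1 = 162 = 2 · 3^4.
Divisors: 1, 2, 3, 6, 9, 18, 27, 54, 81, 162.
Check each in increasing order: 21^1 ≡ 21;  21^2 ≡ 115;  21^3 ≡ 133;  21^6 ≡ 85;  21^9 ≡ 58;  21^18 ≡ 104;  21^27 ≡ 1.
Smallest exponent giving 1 is 27.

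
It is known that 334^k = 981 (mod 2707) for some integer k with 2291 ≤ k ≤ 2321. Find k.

2313

Compute 334^2291 mod 2707 = 456, then multiply by 334 repeatedly:
  334^2291=456  334^2292=712  334^2293=2299  334^2294=1785  334^2295=650
  334^2296=540  334^2297=1698  334^2298=1369  334^2299=2470  334^2300=2052
  334^2301=497  334^2302=871  334^2303=1265  334^2304=218  334^2305=2430
  334^2306=2227  334^2307=2100  334^2308=287  334^2309=1113  334^2310=883
  334^2311=2566  334^2312=1632  334^2313=981
Found 981 at exponent 2313.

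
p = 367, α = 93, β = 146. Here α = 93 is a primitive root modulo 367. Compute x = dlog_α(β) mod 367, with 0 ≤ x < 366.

182

Baby-step giant-step with m = ceil(sqrt(366)) = 20.
Baby table (93^j mod 367 for j=0..19):
  0:1  1:93  2:208  3:260  4:325  5:131  6:72  7:90
  8:296  9:3  10:279  11:257  12:46  13:241  14:26  15:216
  16:270  17:154  18:9  19:103
Giant step factor: 93^(-20) ≡ 248 (mod 367).
Scan 146·248^i mod 367 for i = 0, 1, …:
  i=0: 146   i=1: 242   i=2: 195   i=3: 283
  i=4: 87   i=5: 290   i=6: 355   i=7: 327
  i=8: 356   i=9: 208
Match at i=9, j=2: x = 9·20 + 2 = 182.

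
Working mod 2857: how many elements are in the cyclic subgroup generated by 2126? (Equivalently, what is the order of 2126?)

408

The order of 2126 must divide p − 1 = 2856 = 2^3 · 3 · 7 · 17.
Divisors: 1, 2, 3, 4, 6, 7, 8, 12, 14, 17, 21, 24, 28, 34, 42, 51, 56, 68, 84, 102, 119, 136, 168, 204, 238, 357, 408, 476, 714, 952, 1428, 2856.
Check each in increasing order: 2126^1 ≡ 2126;  2126^2 ≡ 102;  2126^3 ≡ 2577;  2126^4 ≡ 1833;  2126^6 ≡ 1261;  2126^7 ≡ 1020;  2126^8 ≡ 57;  2126^12 ≡ 1629;  2126^14 ≡ 452;  2126^17 ≡ 2005;  2126^21 ≡ 1063;  2126^24 ≡ 2345;  2126^28 ≡ 1457;  2126^34 ≡ 226;  2126^42 ≡ 1454;  2126^51 ≡ 1724;  2126^56 ≡ 98;  2126^68 ≡ 2507;  2126^84 ≡ 2793;  2126^102 ≡ 896;  2126^119 ≡ 2284;  2126^136 ≡ 2506;  2126^168 ≡ 1239;  2126^204 ≡ 2856;  2126^238 ≡ 2631;  2126^357 ≡ 933;  2126^408 ≡ 1.
Smallest exponent giving 1 is 408.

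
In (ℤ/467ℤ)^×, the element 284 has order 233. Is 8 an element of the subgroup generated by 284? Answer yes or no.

8 ∈ ⟨284⟩ iff 8^233 ≡ 1 (mod 467), since |⟨284⟩| = 233.
8^233 mod 467 = 466.
Since 466 ≠ 1, 8 does not lie in the subgroup.

no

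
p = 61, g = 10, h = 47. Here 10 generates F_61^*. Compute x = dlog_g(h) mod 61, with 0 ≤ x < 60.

40

Baby-step giant-step with m = ceil(sqrt(60)) = 8.
Baby table (10^j mod 61 for j=0..7):
  0:1  1:10  2:39  3:24  4:57  5:21  6:27  7:26
Giant step factor: 10^(-8) ≡ 42 (mod 61).
Scan 47·42^i mod 61 for i = 0, 1, …:
  i=0: 47   i=1: 22   i=2: 9   i=3: 12
  i=4: 16   i=5: 1
Match at i=5, j=0: x = 5·8 + 0 = 40.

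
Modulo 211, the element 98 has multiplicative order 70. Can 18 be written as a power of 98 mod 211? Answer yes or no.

yes

18 ∈ ⟨98⟩ iff 18^70 ≡ 1 (mod 211), since |⟨98⟩| = 70.
18^70 mod 211 = 1.
Since 1 = 1, 18 lies in the subgroup.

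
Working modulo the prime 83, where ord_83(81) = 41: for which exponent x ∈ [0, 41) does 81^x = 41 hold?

40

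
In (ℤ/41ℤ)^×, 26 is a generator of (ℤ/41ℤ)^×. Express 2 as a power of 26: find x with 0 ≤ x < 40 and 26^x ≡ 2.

18

Successive powers of 26 modulo 41:
  26^0=1  26^1=26  26^2=20  26^3=28  26^4=31  26^5=27
  26^6=5  26^7=7  26^8=18  26^9=17  26^10=32  26^11=12
  26^12=25  26^13=35  26^14=8  26^15=3  26^16=37  26^17=19
  26^18=2
So 26^18 ≡ 2 (mod 41), giving x = 18.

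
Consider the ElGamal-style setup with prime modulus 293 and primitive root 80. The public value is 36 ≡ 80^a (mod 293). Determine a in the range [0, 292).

208

Baby-step giant-step with m = ceil(sqrt(292)) = 18.
Baby table (80^j mod 293 for j=0..17):
  0:1  1:80  2:247  3:129  4:65  5:219  6:233  7:181
  8:123  9:171  10:202  11:45  12:84  13:274  14:238  15:288
  16:186  17:230
Giant step factor: 80^(-18) ≡ 144 (mod 293).
Scan 36·144^i mod 293 for i = 0, 1, …:
  i=0: 36   i=1: 203   i=2: 225   i=3: 170
  i=4: 161   i=5: 37   i=6: 54   i=7: 158
  i=8: 191   i=9: 255   i=10: 95   i=11: 202
Match at i=11, j=10: a = 11·18 + 10 = 208.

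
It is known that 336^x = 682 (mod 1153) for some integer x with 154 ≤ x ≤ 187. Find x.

169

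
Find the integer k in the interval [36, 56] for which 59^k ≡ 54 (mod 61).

Compute 59^36 mod 61 = 58, then multiply by 59 repeatedly:
  59^36=58  59^37=6  59^38=49  59^39=24  59^40=13
  59^41=35  59^42=52  59^43=18  59^44=25  59^45=11
  59^46=39  59^47=44  59^48=34  59^49=54
Found 54 at exponent 49.

49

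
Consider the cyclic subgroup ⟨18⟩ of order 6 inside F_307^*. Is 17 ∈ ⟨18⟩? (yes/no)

yes

⟨18⟩ has order 6; its elements mod 307 are {1, 17, 18, 289, 290, 306}.
17 is in this set.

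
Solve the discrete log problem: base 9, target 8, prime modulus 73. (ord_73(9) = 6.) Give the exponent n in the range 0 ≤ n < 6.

2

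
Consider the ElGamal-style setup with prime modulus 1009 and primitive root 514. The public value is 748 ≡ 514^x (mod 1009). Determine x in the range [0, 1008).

Baby-step giant-step with m = ceil(sqrt(1008)) = 32.
Baby table (514^j mod 1009 for j=0..31):
  0:1  1:514  2:847  3:479  4:10  5:95  6:398  7:754
  8:100  9:950  10:953  11:477  12:1000  13:419  14:449  15:734
  16:919  17:154  18:454  19:277  20:109  21:531  22:504  23:752
  24:81  25:265  26:1004  27:457  28:810  29:632  30:959  31:534
Giant step factor: 514^(-32) ≡ 973 (mod 1009).
Scan 748·973^i mod 1009 for i = 0, 1, …:
  i=0: 748   i=1: 315   i=2: 768   i=3: 604
  i=4: 454
Match at i=4, j=18: x = 4·32 + 18 = 146.

146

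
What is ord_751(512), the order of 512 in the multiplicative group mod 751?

125

The order of 512 must divide p − 1 = 750 = 2 · 3 · 5^3.
Divisors: 1, 2, 3, 5, 6, 10, 15, 25, 30, 50, 75, 125, 150, 250, 375, 750.
Check each in increasing order: 512^1 ≡ 512;  512^2 ≡ 45;  512^3 ≡ 510;  512^5 ≡ 420;  512^6 ≡ 254;  512^10 ≡ 666;  512^15 ≡ 348;  512^25 ≡ 460;  512^30 ≡ 193;  512^50 ≡ 569;  512^75 ≡ 392;  512^125 ≡ 1.
Smallest exponent giving 1 is 125.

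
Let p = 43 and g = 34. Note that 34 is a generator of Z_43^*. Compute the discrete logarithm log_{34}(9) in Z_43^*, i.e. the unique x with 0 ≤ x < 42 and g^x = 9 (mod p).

22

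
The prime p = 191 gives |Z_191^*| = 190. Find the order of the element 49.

The order of 49 must divide p − 1 = 190 = 2 · 5 · 19.
Divisors: 1, 2, 5, 10, 19, 38, 95, 190.
Check each in increasing order: 49^1 ≡ 49;  49^2 ≡ 109;  49^5 ≡ 1.
Smallest exponent giving 1 is 5.

5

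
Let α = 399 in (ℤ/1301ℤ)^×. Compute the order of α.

650

The order of 399 must divide p − 1 = 1300 = 2^2 · 5^2 · 13.
Divisors: 1, 2, 4, 5, 10, 13, 20, 25, 26, 50, 52, 65, 100, 130, 260, 325, 650, 1300.
Check each in increasing order: 399^1 ≡ 399;  399^2 ≡ 479;  399^4 ≡ 465;  399^5 ≡ 793;  399^10 ≡ 466;  399^13 ≡ 1130;  399^20 ≡ 1190;  399^25 ≡ 445;  399^26 ≡ 619;  399^50 ≡ 273;  399^52 ≡ 667;  399^65 ≡ 431;  399^100 ≡ 372;  399^130 ≡ 1019;  399^260 ≡ 163;  399^325 ≡ 1300;  399^650 ≡ 1.
Smallest exponent giving 1 is 650.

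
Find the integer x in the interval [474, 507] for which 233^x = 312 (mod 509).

497

Compute 233^474 mod 509 = 80, then multiply by 233 repeatedly:
  233^474=80  233^475=316  233^476=332  233^477=497  233^478=258
  233^479=52  233^480=409  233^481=114  233^482=94  233^483=15
  233^484=441  233^485=444  233^486=125  233^487=112  233^488=137
  233^489=363  233^490=85  233^491=463  233^492=480  233^493=369
  233^494=465  233^495=437  233^496=21  233^497=312
Found 312 at exponent 497.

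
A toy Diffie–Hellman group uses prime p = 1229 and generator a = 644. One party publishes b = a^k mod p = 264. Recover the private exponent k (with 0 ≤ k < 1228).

1015

Baby-step giant-step with m = ceil(sqrt(1228)) = 36.
Baby table (644^j mod 1229 for j=0..35):
  0:1  1:644  2:563  3:17  4:1116  5:968  6:289  7:537
  8:479  9:1226  10:526  11:769  12:1178  13:339  14:783  15:362
  16:847  17:1021  18:9  19:880  20:151  21:153  22:212  23:109
  24:143  25:1146  26:624  27:1202  28:1047  29:776  30:770  31:593
  32:902  33:800  34:249  35:586
Giant step factor: 644^(-36) ≡ 789 (mod 1229).
Scan 264·789^i mod 1229 for i = 0, 1, …:
  i=0: 264   i=1: 595   i=2: 1206   i=3: 288
  i=4: 1096   i=5: 757   i=6: 1208   i=7: 637
  i=8: 1161   i=9: 424     …   i=27: 482
  i=28: 537
Match at i=28, j=7: k = 28·36 + 7 = 1015.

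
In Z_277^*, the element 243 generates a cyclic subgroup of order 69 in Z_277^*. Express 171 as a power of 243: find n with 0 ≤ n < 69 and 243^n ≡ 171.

Successive powers of 243 modulo 277:
  243^0=1  243^1=243  243^2=48  243^3=30  243^4=88  243^5=55
  243^6=69  243^7=147  243^8=265  243^9=131  243^10=255  243^11=194
  243^12=52  243^13=171
So 243^13 ≡ 171 (mod 277), giving n = 13.

13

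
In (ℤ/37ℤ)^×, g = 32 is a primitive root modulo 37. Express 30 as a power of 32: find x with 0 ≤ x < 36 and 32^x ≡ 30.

10

Successive powers of 32 modulo 37:
  32^0=1  32^1=32  32^2=25  32^3=23  32^4=33  32^5=20
  32^6=11  32^7=19  32^8=16  32^9=31  32^10=30
So 32^10 ≡ 30 (mod 37), giving x = 10.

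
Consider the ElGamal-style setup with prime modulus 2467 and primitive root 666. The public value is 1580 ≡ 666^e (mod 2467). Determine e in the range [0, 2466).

Baby-step giant-step with m = ceil(sqrt(2466)) = 50.
Baby table (666^j mod 2467 for j=0..49):
  0:1  1:666  2:1963  3:2315  4:2382  5:131  6:901  7:585
  8:2291  9:1200  10:2359  11:2082  12:158  13:1614  14:1779  15:654
  16:1372  17:962  18:1739  19:1151  20:1796  21:2108  22:205  23:845
  24:294  25:911  26:2311  27:2185  28:2147  29:1509  30:925  31:1767
  32:63  33:19  34:319  35:292  36:2046  37:852  38:22  39:2317
  40:1247  41:1590  42:597  43:415  44:86  45:535  46:1062  47:1730
  48:91  49:1398
Giant step factor: 666^(-50) ≡ 489 (mod 2467).
Scan 1580·489^i mod 2467 for i = 0, 1, …:
  i=0: 1580   i=1: 449   i=2: 2465   i=3: 1489
  i=4: 356   i=5: 1394   i=6: 774   i=7: 1035
  i=8: 380   i=9: 795     …   i=17: 1534
  i=18: 158
Match at i=18, j=12: e = 18·50 + 12 = 912.

912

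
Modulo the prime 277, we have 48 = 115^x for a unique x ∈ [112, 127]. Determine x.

Compute 115^112 mod 277 = 48, then multiply by 115 repeatedly:
  115^112=48
Found 48 at exponent 112.

112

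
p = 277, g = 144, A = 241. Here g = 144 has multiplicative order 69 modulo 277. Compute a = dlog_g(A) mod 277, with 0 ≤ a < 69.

Successive powers of 144 modulo 277:
  144^0=1  144^1=144  144^2=238  144^3=201  144^4=136  144^5=194
  144^6=236  144^7=190  144^8=214  144^9=69  144^10=241
So 144^10 ≡ 241 (mod 277), giving a = 10.

10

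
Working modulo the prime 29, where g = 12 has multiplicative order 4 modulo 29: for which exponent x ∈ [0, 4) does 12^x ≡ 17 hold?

Successive powers of 12 modulo 29:
  12^0=1  12^1=12  12^2=28  12^3=17
So 12^3 ≡ 17 (mod 29), giving x = 3.

3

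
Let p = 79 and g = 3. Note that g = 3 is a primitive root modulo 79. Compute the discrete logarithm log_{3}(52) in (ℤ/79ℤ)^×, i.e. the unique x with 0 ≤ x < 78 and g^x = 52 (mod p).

42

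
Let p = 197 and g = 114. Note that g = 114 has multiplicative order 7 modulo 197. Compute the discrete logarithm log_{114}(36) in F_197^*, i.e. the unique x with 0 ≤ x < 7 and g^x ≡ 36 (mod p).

4

Successive powers of 114 modulo 197:
  114^0=1  114^1=114  114^2=191  114^3=104  114^4=36
So 114^4 ≡ 36 (mod 197), giving x = 4.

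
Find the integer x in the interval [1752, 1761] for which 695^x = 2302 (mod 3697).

1753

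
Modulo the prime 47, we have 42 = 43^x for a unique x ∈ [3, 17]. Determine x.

16

Compute 43^3 mod 47 = 30, then multiply by 43 repeatedly:
  43^3=30  43^4=21  43^5=10  43^6=7  43^7=19
  43^8=18  43^9=22  43^10=6  43^11=23  43^12=2
  43^13=39  43^14=32  43^15=13  43^16=42
Found 42 at exponent 16.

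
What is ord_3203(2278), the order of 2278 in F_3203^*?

The order of 2278 must divide p − 1 = 3202 = 2 · 1601.
Divisors: 1, 2, 1601, 3202.
Check each in increasing order: 2278^1 ≡ 2278;  2278^2 ≡ 424;  2278^1601 ≡ 3202;  2278^3202 ≡ 1.
Smallest exponent giving 1 is 3202.

3202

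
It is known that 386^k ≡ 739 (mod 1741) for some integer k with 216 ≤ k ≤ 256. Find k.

228

Compute 386^216 mod 1741 = 593, then multiply by 386 repeatedly:
  386^216=593  386^217=827  386^218=619  386^219=417  386^220=790
  386^221=265  386^222=1312  386^223=1542  386^224=1531  386^225=767
  386^226=92  386^227=692  386^228=739
Found 739 at exponent 228.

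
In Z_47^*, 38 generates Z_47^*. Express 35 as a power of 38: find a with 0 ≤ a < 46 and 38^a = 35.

29

Successive powers of 38 modulo 47:
  38^0=1  38^1=38  38^2=34  38^3=23  38^4=28  38^5=30
  38^6=12  38^7=33  38^8=32  38^9=41  38^10=7  38^11=31
  38^12=3  38^13=20  38^14=8  38^15=22  38^16=37  38^17=43
  38^18=36  38^19=5  38^20=2  38^21=29  38^22=21  38^23=46
  38^24=9  38^25=13  38^26=24  38^27=19  38^28=17  38^29=35
So 38^29 ≡ 35 (mod 47), giving a = 29.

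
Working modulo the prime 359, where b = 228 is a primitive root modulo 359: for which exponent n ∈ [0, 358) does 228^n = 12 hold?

6

Successive powers of 228 modulo 359:
  228^0=1  228^1=228  228^2=288  228^3=326  228^4=15  228^5=189
  228^6=12
So 228^6 ≡ 12 (mod 359), giving n = 6.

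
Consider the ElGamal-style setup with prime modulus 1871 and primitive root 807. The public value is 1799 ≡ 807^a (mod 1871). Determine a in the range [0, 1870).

Baby-step giant-step with m = ceil(sqrt(1870)) = 44.
Baby table (807^j mod 1871 for j=0..43):
  0:1  1:807  2:141  3:1527  4:1171  5:142  6:463  7:1312
  8:1669  9:1634  10:1454  11:261  12:1075  13:1252  14:24  15:658
  16:1513  17:1099  18:39  19:1537  20:1757  21:1552  22:765  23:1796
  24:1218  25:651  26:1477  27:112  28:576  29:824  30:763  31:182
  32:936  33:1339  34:1006  35:1699  36:1521  37:71  38:1167  39:656
  40:1770  41:817  42:727  43:1066
Giant step factor: 807^(-44) ≡ 1415 (mod 1871).
Scan 1799·1415^i mod 1871 for i = 0, 1, …:
  i=0: 1799   i=1: 1025   i=2: 350   i=3: 1306
  i=4: 1313   i=5: 1863   i=6: 1777   i=7: 1702
  i=8: 353   i=9: 1809     …   i=23: 329
  i=24: 1527
Match at i=24, j=3: a = 24·44 + 3 = 1059.

1059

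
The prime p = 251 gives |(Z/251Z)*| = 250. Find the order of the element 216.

250

The order of 216 must divide p − 1 = 250 = 2 · 5^3.
Divisors: 1, 2, 5, 10, 25, 50, 125, 250.
Check each in increasing order: 216^1 ≡ 216;  216^2 ≡ 221;  216^5 ≡ 126;  216^10 ≡ 63;  216^25 ≡ 102;  216^50 ≡ 113;  216^125 ≡ 250;  216^250 ≡ 1.
Smallest exponent giving 1 is 250.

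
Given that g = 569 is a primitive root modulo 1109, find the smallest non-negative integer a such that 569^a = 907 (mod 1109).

670

Baby-step giant-step with m = ceil(sqrt(1108)) = 34.
Baby table (569^j mod 1109 for j=0..33):
  0:1  1:569  2:1042  3:692  4:53  5:214  6:885  7:79
  8:591  9:252  10:327  11:860  12:271  13:48  14:696  15:111
  16:1055  17:326  18:291  19:338  20:465  21:643  22:1006  23:170
  24:247  25:809  26:86  27:138  28:892  29:735  30:122  31:660
  32:698  33:140
Giant step factor: 569^(-34) ≡ 525 (mod 1109).
Scan 907·525^i mod 1109 for i = 0, 1, …:
  i=0: 907   i=1: 414   i=2: 1095   i=3: 413
  i=4: 570   i=5: 929   i=6: 874   i=7: 833
  i=8: 379   i=9: 464     …   i=18: 142
  i=19: 247
Match at i=19, j=24: a = 19·34 + 24 = 670.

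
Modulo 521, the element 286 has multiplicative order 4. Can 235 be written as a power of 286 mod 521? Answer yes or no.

yes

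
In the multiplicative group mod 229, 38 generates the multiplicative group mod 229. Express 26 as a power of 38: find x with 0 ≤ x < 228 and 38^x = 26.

Baby-step giant-step with m = ceil(sqrt(228)) = 16.
Baby table (38^j mod 229 for j=0..15):
  0:1  1:38  2:70  3:141  4:91  5:23  6:187  7:7
  8:37  9:32  10:71  11:179  12:161  13:164  14:49  15:30
Giant step factor: 38^(-16) ≡ 183 (mod 229).
Scan 26·183^i mod 229 for i = 0, 1, …:
  i=0: 26   i=1: 178   i=2: 56   i=3: 172
  i=4: 103   i=5: 71
Match at i=5, j=10: x = 5·16 + 10 = 90.

90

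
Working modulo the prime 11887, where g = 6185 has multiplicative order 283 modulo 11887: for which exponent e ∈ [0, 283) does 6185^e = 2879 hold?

Baby-step giant-step with m = ceil(sqrt(283)) = 17.
Baby table (6185^j mod 11887 for j=0..16):
  0:1  1:6185  2:1859  3:3186  4:8651  5:3048  6:10985  7:8020
  8:11136  9:2882  10:6557  11:8488  12:5288  13:5143  14:11730  15:3689
  16:5312
Giant step factor: 6185^(-17) ≡ 8514 (mod 11887).
Scan 2879·8514^i mod 11887 for i = 0, 1, …:
  i=0: 2879   i=1: 812   i=2: 7021   i=3: 8958
  i=4: 1420   i=5: 801   i=6: 8463   i=7: 6875
  i=8: 2162   i=9: 6192   i=10: 11730
Match at i=10, j=14: e = 10·17 + 14 = 184.

184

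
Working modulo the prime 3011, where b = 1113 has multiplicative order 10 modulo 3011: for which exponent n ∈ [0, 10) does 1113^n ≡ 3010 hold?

5

Successive powers of 1113 modulo 3011:
  1113^0=1  1113^1=1113  1113^2=1248  1113^3=953  1113^4=817  1113^5=3010
So 1113^5 ≡ 3010 (mod 3011), giving n = 5.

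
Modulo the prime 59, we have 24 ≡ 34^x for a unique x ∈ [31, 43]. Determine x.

Compute 34^31 mod 59 = 24, then multiply by 34 repeatedly:
  34^31=24
Found 24 at exponent 31.

31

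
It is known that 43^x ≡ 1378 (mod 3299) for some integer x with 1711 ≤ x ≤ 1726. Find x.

1713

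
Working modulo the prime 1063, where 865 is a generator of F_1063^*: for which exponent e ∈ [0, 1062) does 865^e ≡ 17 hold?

612

Baby-step giant-step with m = ceil(sqrt(1062)) = 33.
Baby table (865^j mod 1063 for j=0..32):
  0:1  1:865  2:936  3:697  4:184  5:773  6:18  7:688
  8:903  9:853  10:123  11:95  12:324  13:691  14:309  15:472
  16:88  17:647  18:517  19:745  20:247  21:1055  22:521  23:1016
  24:802  25:654  26:194  27:919  28:874  29:217  30:617  31:79
  32:303
Giant step factor: 865^(-33) ≡ 495 (mod 1063).
Scan 17·495^i mod 1063 for i = 0, 1, …:
  i=0: 17   i=1: 974   i=2: 591   i=3: 220
  i=4: 474   i=5: 770   i=6: 596   i=7: 569
  i=8: 1023   i=9: 397     …   i=17: 379
  i=18: 517
Match at i=18, j=18: e = 18·33 + 18 = 612.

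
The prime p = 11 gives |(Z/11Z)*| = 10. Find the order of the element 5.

5

The order of 5 must divide p − 1 = 10 = 2 · 5.
Divisors: 1, 2, 5, 10.
Check each in increasing order: 5^1 ≡ 5;  5^2 ≡ 3;  5^5 ≡ 1.
Smallest exponent giving 1 is 5.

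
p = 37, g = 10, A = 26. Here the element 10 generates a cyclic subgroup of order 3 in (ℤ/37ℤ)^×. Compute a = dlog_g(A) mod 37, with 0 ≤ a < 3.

2

Successive powers of 10 modulo 37:
  10^0=1  10^1=10  10^2=26
So 10^2 ≡ 26 (mod 37), giving a = 2.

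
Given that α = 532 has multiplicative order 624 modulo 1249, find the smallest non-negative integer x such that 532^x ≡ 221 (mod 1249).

211

Baby-step giant-step with m = ceil(sqrt(624)) = 25.
Baby table (532^j mod 1249 for j=0..24):
  0:1  1:532  2:750  3:569  4:450  5:841  6:270  7:5
  8:162  9:3  10:347  11:1001  12:458  13:101  14:25  15:810
  16:15  17:486  18:9  19:1041  20:505  21:125  22:303  23:75
  24:1181
Giant step factor: 532^(-25) ≡ 1138 (mod 1249).
Scan 221·1138^i mod 1249 for i = 0, 1, …:
  i=0: 221   i=1: 449   i=2: 121   i=3: 308
  i=4: 784   i=5: 406   i=6: 1147   i=7: 81
  i=8: 1001
Match at i=8, j=11: x = 8·25 + 11 = 211.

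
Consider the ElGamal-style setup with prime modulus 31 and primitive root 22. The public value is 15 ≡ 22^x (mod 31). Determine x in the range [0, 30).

3

Successive powers of 22 modulo 31:
  22^0=1  22^1=22  22^2=19  22^3=15
So 22^3 ≡ 15 (mod 31), giving x = 3.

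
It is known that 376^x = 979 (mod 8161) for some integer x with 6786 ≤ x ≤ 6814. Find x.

6804

Compute 376^6786 mod 8161 = 4755, then multiply by 376 repeatedly:
  376^6786=4755  376^6787=621  376^6788=4988  376^6789=6619  376^6790=7800
  376^6791=3001  376^6792=2158  376^6793=3469  376^6794=6745  376^6795=6210
  376^6796=914  376^6797=902  376^6798=4551  376^6799=5527  376^6800=5258
  376^6801=2046  376^6802=2162  376^6803=4973  376^6804=979
Found 979 at exponent 6804.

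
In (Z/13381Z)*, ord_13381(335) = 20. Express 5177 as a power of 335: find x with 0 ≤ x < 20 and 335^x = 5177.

2

Successive powers of 335 modulo 13381:
  335^0=1  335^1=335  335^2=5177
So 335^2 ≡ 5177 (mod 13381), giving x = 2.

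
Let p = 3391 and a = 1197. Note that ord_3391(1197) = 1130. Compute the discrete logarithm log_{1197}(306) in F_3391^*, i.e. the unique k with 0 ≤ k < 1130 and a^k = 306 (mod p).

358

Baby-step giant-step with m = ceil(sqrt(1130)) = 34.
Baby table (1197^j mod 3391 for j=0..33):
  0:1  1:1197  2:1807  3:2912  4:3107  5:2543  6:2244  7:396
  8:2663  9:71  10:212  11:2830  12:3292  13:182  14:830  15:3338
  16:988  17:2568  18:1650  19:1488  20:861  21:3144  22:2749  23:1283
  24:3019  25:2328  26:2605  27:1856  28:527  29:93  30:2809  31:1892
  32:2927  33:716
Giant step factor: 1197^(-34) ≡ 1896 (mod 3391).
Scan 306·1896^i mod 3391 for i = 0, 1, …:
  i=0: 306   i=1: 315   i=2: 424   i=3: 237
  i=4: 1740   i=5: 2988   i=6: 2278   i=7: 2345
  i=8: 519   i=9: 634   i=10: 1650
Match at i=10, j=18: k = 10·34 + 18 = 358.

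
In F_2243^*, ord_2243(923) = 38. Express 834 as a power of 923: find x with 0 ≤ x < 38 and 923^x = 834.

9

Successive powers of 923 modulo 2243:
  923^0=1  923^1=923  923^2=1832  923^3=1957  923^4=696  923^5=910
  923^6=1048  923^7=571  923^8=2171  923^9=834
So 923^9 ≡ 834 (mod 2243), giving x = 9.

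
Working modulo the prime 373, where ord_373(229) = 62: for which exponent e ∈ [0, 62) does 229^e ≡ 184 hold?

Baby-step giant-step with m = ceil(sqrt(62)) = 8.
Baby table (229^j mod 373 for j=0..7):
  0:1  1:229  2:221  3:254  4:351  5:184  6:360  7:7
Giant step factor: 229^(-8) ≡ 289 (mod 373).
Scan 184·289^i mod 373 for i = 0, 1, …:
  i=0: 184
Match at i=0, j=5: e = 0·8 + 5 = 5.

5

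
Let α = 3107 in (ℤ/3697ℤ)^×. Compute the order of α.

14

The order of 3107 must divide p − 1 = 3696 = 2^4 · 3 · 7 · 11.
Divisors: 1, 2, 3, 4, 6, 7, 8, 11, 12, 14, 16, 21, 22, 24, 28, 33, 42, 44, 48, 56, 66, 77, 84, 88, 112, 132, 154, 168, 176, 231, 264, 308, 336, 462, 528, 616, 924, 1232, 1848, 3696.
Check each in increasing order: 3107^1 ≡ 3107;  3107^2 ≡ 582;  3107^3 ≡ 441;  3107^4 ≡ 2297;  3107^6 ≡ 2237;  3107^7 ≡ 3696;  3107^8 ≡ 590;  3107^11 ≡ 1400;  3107^12 ≡ 2128;  3107^14 ≡ 1.
Smallest exponent giving 1 is 14.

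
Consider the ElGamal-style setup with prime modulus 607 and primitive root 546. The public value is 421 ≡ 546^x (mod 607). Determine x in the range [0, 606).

395

Baby-step giant-step with m = ceil(sqrt(606)) = 25.
Baby table (546^j mod 607 for j=0..24):
  0:1  1:546  2:79  3:37  4:171  5:495  6:155  7:257
  8:105  9:272  10:404  11:243  12:352  13:380  14:493  15:277
  16:99  17:31  18:537  19:21  20:540  21:445  22:170  23:556
  24:76
Giant step factor: 546^(-25) ≡ 378 (mod 607).
Scan 421·378^i mod 607 for i = 0, 1, …:
  i=0: 421   i=1: 104   i=2: 464   i=3: 576
  i=4: 422   i=5: 482   i=6: 96   i=7: 475
  i=8: 485   i=9: 16     …   i=14: 435
  i=15: 540
Match at i=15, j=20: x = 15·25 + 20 = 395.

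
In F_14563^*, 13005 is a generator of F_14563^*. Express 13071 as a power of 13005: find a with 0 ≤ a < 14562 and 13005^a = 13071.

Baby-step giant-step with m = ceil(sqrt(14562)) = 121.
Baby table (13005^j mod 14563 for j=0..120):
  0:1  1:13005  2:9906  3:3232  4:3342  5:6718  6:4153  7:10161
  8:13706  9:9973  10:787  11:11709  12:4817  13:9622  14:8814  15:697
  16:6299  17:1620  18:10002  19:13857  20:7723  21:11167  22:4599  23:14317
  24:4630  25:9708  26:5893  27:7959  28:7554  29:12335  30:5230  31:6940
  32:7789  33:10280  34:3060  35:9184  36:6757  37:1643  38:3294  39:8687
  40:9244  41:655  42:13483  43:7895  44:5325  45:4560  46:2264  47:11497
  48:164  49:6622  50:8091  51:5780  52:9257  53:9527  54:11194  55:6222
  56:5082  57:4516  58:12564  59:12523  60:3586  61:5204  62:3759  63:12367
  64:13626  65:3546  66:9272  67:720  68:14154  69:11013  70:11523  71:3345
  72:2044  73:4745  74:5294  75:9169  76:1001  77:13246  78:13066  79:2246
  80:10415  81:11175  82:6698  83:6187  84:1360  85:7318  86:1385  87:12057
  88:1464  89:5479  90:12199  91:13236  92:14083  93:5127  94:7221  95:6881
  96:12333  97:8346  98:1691  99:1325  100:3596  101:4187  102:878  103:998
  104:3357  105:12474  106:7113  107:389  108:5584  109:8802  110:4830  111:3931
  112:6525  113:13587  114:6056  115:1576  116:5739  117:320  118:11145  119:9749
  120:267
Giant step factor: 13005^(-121) ≡ 10119 (mod 14563).
Scan 13071·10119^i mod 14563 for i = 0, 1, …:
  i=0: 13071   i=1: 4283   i=2: 189   i=3: 4738
  i=4: 2426   i=5: 10039   i=6: 7716   i=7: 5961
  i=8: 13976   i=9: 1851     …   i=60: 1092
  i=61: 11194
Match at i=61, j=54: a = 61·121 + 54 = 7435.

7435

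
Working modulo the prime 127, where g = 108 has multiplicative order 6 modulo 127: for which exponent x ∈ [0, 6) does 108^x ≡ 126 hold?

3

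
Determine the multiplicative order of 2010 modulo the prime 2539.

2538

The order of 2010 must divide p − 1 = 2538 = 2 · 3^3 · 47.
Divisors: 1, 2, 3, 6, 9, 18, 27, 47, 54, 94, 141, 282, 423, 846, 1269, 2538.
Check each in increasing order: 2010^1 ≡ 2010;  2010^2 ≡ 551;  2010^3 ≡ 506;  2010^6 ≡ 2136;  2010^9 ≡ 1741;  2010^18 ≡ 2054;  2010^27 ≡ 1102;  2010^47 ≡ 562;  2010^54 ≡ 762;  2010^94 ≡ 1008;  2010^141 ≡ 299;  2010^282 ≡ 536;  2010^423 ≡ 307;  2010^846 ≡ 306;  2010^1269 ≡ 2538;  2010^2538 ≡ 1.
Smallest exponent giving 1 is 2538.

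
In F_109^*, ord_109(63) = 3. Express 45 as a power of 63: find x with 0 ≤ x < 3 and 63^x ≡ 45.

2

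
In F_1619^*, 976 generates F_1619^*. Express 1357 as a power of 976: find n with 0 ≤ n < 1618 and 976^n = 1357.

Baby-step giant-step with m = ceil(sqrt(1618)) = 41.
Baby table (976^j mod 1619 for j=0..40):
  0:1  1:976  2:604  3:188  4:541  5:222  6:1345  7:1330
  8:1261  9:296  10:714  11:694  12:602  13:1474  14:952  15:1465
  16:263  17:886  18:190  19:874  20:1430  21:102  22:793  23:86
  24:1367  25:136  26:1597  27:1194  28:1283  29:721  30:1050  31:1592
  32:1171  33:1501  34:1400  35:1583  36:482  37:922  38:1327  39:1571
  40:103
Giant step factor: 976^(-41) ≡ 1306 (mod 1619).
Scan 1357·1306^i mod 1619 for i = 0, 1, …:
  i=0: 1357   i=1: 1056   i=2: 1367
Match at i=2, j=24: n = 2·41 + 24 = 106.

106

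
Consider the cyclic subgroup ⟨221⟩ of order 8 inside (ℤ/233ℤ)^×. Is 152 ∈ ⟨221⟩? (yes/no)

⟨221⟩ has order 8; its elements mod 233 are {1, 12, 89, 97, 136, 144, 221, 232}.
152 is not in this set.

no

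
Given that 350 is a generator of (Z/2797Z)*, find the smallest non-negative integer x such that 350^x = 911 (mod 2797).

92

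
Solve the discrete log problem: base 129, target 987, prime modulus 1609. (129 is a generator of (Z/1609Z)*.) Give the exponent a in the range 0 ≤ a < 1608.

Baby-step giant-step with m = ceil(sqrt(1608)) = 41.
Baby table (129^j mod 1609 for j=0..40):
  0:1  1:129  2:551  3:283  4:1109  5:1469  6:1248  7:92
  8:605  9:813  10:292  11:661  12:1601  13:577  14:419  15:954
  16:782  17:1120  18:1279  19:873  20:1596  21:1541  22:882  23:1148
  24:64  25:211  26:1475  27:413  28:180  29:694  30:1031  31:1061
  32:104  33:544  34:989  35:470  36:1097  37:1530  38:1072  39:1523
  40:169
Giant step factor: 129^(-41) ≡ 253 (mod 1609).
Scan 987·253^i mod 1609 for i = 0, 1, …:
  i=0: 987   i=1: 316   i=2: 1107   i=3: 105
  i=4: 821   i=5: 152   i=6: 1449   i=7: 1354
  i=8: 1454   i=9: 1010     …   i=33: 223
  i=34: 104
Match at i=34, j=32: a = 34·41 + 32 = 1426.

1426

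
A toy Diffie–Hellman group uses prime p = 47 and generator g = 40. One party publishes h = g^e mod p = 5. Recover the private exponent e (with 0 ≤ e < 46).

Baby-step giant-step with m = ceil(sqrt(46)) = 7.
Baby table (40^j mod 47 for j=0..6):
  0:1  1:40  2:2  3:33  4:4  5:19  6:8
Giant step factor: 40^(-7) ≡ 26 (mod 47).
Scan 5·26^i mod 47 for i = 0, 1, …:
  i=0: 5   i=1: 36   i=2: 43   i=3: 37
  i=4: 22   i=5: 8
Match at i=5, j=6: e = 5·7 + 6 = 41.

41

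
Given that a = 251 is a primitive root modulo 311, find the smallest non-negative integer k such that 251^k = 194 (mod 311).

Baby-step giant-step with m = ceil(sqrt(310)) = 18.
Baby table (251^j mod 311 for j=0..17):
  0:1  1:251  2:179  3:145  4:8  5:142  6:188  7:227
  8:64  9:203  10:260  11:261  12:201  13:69  14:214  15:222
  16:53  17:241
Giant step factor: 251^(-18) ≡ 208 (mod 311).
Scan 194·208^i mod 311 for i = 0, 1, …:
  i=0: 194   i=1: 233   i=2: 259   i=3: 69
Match at i=3, j=13: k = 3·18 + 13 = 67.

67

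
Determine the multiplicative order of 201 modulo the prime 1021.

510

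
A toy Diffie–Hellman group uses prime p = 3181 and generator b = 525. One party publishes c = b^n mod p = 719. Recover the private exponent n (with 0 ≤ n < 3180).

Baby-step giant-step with m = ceil(sqrt(3180)) = 57.
Baby table (525^j mod 3181 for j=0..56):
  0:1  1:525  2:2059  3:2616  4:2389  5:911  6:1125  7:2140
  8:607  9:575  10:2861  11:593  12:2768  13:2664  14:2141  15:1132
  16:2634  17:2296  18:2982  19:498  20:608  21:1100  22:1739  23:28
  24:1976  25:394  26:85  27:91  28:60  29:2871  30:2662  31:1091
  32:195  33:583  34:699  35:1160  36:1429  37:2690  38:3067  39:589
  40:668  41:790  42:1220  43:1119  44:2171  45:977  46:784  47:1251
  48:1489  49:2380  50:2548  51:1680  52:863  53:1373  54:1919  55:2279
  56:419
Giant step factor: 525^(-57) ≡ 72 (mod 3181).
Scan 719·72^i mod 3181 for i = 0, 1, …:
  i=0: 719   i=1: 872   i=2: 2345   i=3: 247
  i=4: 1879   i=5: 1686   i=6: 514   i=7: 2017
  i=8: 2079   i=9: 181     …   i=38: 192
  i=39: 1100
Match at i=39, j=21: n = 39·57 + 21 = 2244.

2244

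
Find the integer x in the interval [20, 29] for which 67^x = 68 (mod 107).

Compute 67^20 mod 107 = 56, then multiply by 67 repeatedly:
  67^20=56  67^21=7  67^22=41  67^23=72  67^24=9
  67^25=68
Found 68 at exponent 25.

25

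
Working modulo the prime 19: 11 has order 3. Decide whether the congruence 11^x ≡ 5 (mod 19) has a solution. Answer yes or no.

5 ∈ ⟨11⟩ iff 5^3 ≡ 1 (mod 19), since |⟨11⟩| = 3.
5^3 mod 19 = 11.
Since 11 ≠ 1, 5 does not lie in the subgroup.

no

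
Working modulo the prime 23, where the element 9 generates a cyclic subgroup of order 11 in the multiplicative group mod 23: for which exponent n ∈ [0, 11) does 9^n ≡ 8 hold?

5

Successive powers of 9 modulo 23:
  9^0=1  9^1=9  9^2=12  9^3=16  9^4=6  9^5=8
So 9^5 ≡ 8 (mod 23), giving n = 5.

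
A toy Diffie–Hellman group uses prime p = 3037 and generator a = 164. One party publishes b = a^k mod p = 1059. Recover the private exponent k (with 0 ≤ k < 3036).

Baby-step giant-step with m = ceil(sqrt(3036)) = 56.
Baby table (164^j mod 3037 for j=0..55):
  0:1  1:164  2:2600  3:1220  4:2675  5:1372  6:270  7:1762
  8:453  9:1404  10:2481  11:2963  12:12  13:1968  14:830  15:2492
  16:1730  17:1279  18:203  19:2922  20:2399  21:1663  22:2439  23:2149
  24:144  25:2357  26:849  27:2571  28:2538  29:163  30:2436  31:1657
  32:1455  33:1734  34:1935  35:1492  36:1728  37:951  38:1077  39:482
  40:86  41:1956  42:1899  43:1662  44:2275  45:2586  46:1961  47:2719
  48:2514  49:2301  50:776  51:2747  52:1032  53:2213  54:1529  55:1722
Giant step factor: 164^(-56) ≡ 92 (mod 3037).
Scan 1059·92^i mod 3037 for i = 0, 1, …:
  i=0: 1059   i=1: 244   i=2: 1189   i=3: 56
  i=4: 2115   i=5: 212   i=6: 1282   i=7: 2538
Match at i=7, j=28: k = 7·56 + 28 = 420.

420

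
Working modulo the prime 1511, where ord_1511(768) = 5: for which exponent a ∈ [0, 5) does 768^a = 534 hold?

2

Successive powers of 768 modulo 1511:
  768^0=1  768^1=768  768^2=534
So 768^2 ≡ 534 (mod 1511), giving a = 2.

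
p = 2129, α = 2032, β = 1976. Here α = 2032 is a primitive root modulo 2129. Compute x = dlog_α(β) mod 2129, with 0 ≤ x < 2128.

890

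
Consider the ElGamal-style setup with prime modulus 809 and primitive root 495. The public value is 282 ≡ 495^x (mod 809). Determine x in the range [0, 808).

396

Baby-step giant-step with m = ceil(sqrt(808)) = 29.
Baby table (495^j mod 809 for j=0..28):
  0:1  1:495  2:707  3:477  4:696  5:695  6:200  7:302
  8:634  9:747  10:52  11:661  12:359  13:534  14:596  15:544
  16:692  17:333  18:608  19:12  20:277  21:394  22:61  23:262
  24:250  25:782  26:388  27:327  28:65
Giant step factor: 495^(-29) ≡ 258 (mod 809).
Scan 282·258^i mod 809 for i = 0, 1, …:
  i=0: 282   i=1: 755   i=2: 630   i=3: 740
  i=4: 805   i=5: 586   i=6: 714   i=7: 569
  i=8: 373   i=9: 772   i=10: 162   i=11: 537
  i=12: 207   i=13: 12
Match at i=13, j=19: x = 13·29 + 19 = 396.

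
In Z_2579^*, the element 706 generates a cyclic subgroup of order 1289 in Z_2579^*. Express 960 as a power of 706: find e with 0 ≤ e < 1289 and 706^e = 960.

Baby-step giant-step with m = ceil(sqrt(1289)) = 36.
Baby table (706^j mod 2579 for j=0..35):
  0:1  1:706  2:689  3:1582  4:185  5:1660  6:1094  7:1243
  8:698  9:199  10:1228  11:424  12:180  13:709  14:228  15:1070
  16:2352  17:2215  18:916  19:1946  20:1848  21:2293  22:1825  23:1529
  24:1452  25:1249  26:2355  27:1754  28:404  29:1534  30:2403  31:2115
  32:2528  33:100  34:967  35:1846
Giant step factor: 706^(-36) ≡ 1894 (mod 2579).
Scan 960·1894^i mod 2579 for i = 0, 1, …:
  i=0: 960   i=1: 45   i=2: 123   i=3: 852
  i=4: 1813   i=5: 1173   i=6: 1143   i=7: 1061
  i=8: 493   i=9: 144     …   i=24: 2263
  i=25: 2403
Match at i=25, j=30: e = 25·36 + 30 = 930.

930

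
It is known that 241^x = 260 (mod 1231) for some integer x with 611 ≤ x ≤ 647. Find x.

Compute 241^611 mod 1231 = 893, then multiply by 241 repeatedly:
  241^611=893  241^612=1019  241^613=610  241^614=521  241^615=1230
  241^616=990  241^617=1007  241^618=180  241^619=295  241^620=928
  241^621=837  241^622=1064  241^623=376  241^624=753  241^625=516
  241^626=25  241^627=1101  241^628=676  241^629=424  241^630=11
  241^631=189  241^632=2  241^633=482  241^634=448  241^635=871
  241^636=641  241^637=606  241^638=788  241^639=334  241^640=479
  241^641=956  241^642=199  241^643=1181  241^644=260
Found 260 at exponent 644.

644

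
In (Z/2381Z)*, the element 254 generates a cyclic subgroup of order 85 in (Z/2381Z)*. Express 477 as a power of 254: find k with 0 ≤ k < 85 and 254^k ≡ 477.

20

Successive powers of 254 modulo 2381:
  254^0=1  254^1=254  254^2=229  254^3=1022  254^4=59  254^5=700
  254^6=1606  254^7=773  254^8=1100  254^9=823  254^10=1895  254^11=368
  254^12=613  254^13=937  254^14=2279  254^15=283  254^16=452  254^17=520
  254^18=1125  254^19=30  254^20=477
So 254^20 ≡ 477 (mod 2381), giving k = 20.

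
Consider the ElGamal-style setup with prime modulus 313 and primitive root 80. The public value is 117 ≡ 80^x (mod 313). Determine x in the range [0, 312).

218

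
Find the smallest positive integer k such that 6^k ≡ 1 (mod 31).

6

The order of 6 must divide p − 1 = 30 = 2 · 3 · 5.
Divisors: 1, 2, 3, 5, 6, 10, 15, 30.
Check each in increasing order: 6^1 ≡ 6;  6^2 ≡ 5;  6^3 ≡ 30;  6^5 ≡ 26;  6^6 ≡ 1.
Smallest exponent giving 1 is 6.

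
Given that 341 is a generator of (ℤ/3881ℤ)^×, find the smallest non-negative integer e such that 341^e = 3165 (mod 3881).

339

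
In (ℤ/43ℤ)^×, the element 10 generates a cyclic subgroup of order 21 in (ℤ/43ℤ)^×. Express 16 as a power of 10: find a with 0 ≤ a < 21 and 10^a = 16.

Successive powers of 10 modulo 43:
  10^0=1  10^1=10  10^2=14  10^3=11  10^4=24  10^5=25
  10^6=35  10^7=6  10^8=17  10^9=41  10^10=23  10^11=15
  10^12=21  10^13=38  10^14=36  10^15=16
So 10^15 ≡ 16 (mod 43), giving a = 15.

15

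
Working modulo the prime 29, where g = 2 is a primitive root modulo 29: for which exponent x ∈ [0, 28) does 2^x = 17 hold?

Successive powers of 2 modulo 29:
  2^0=1  2^1=2  2^2=4  2^3=8  2^4=16  2^5=3
  2^6=6  2^7=12  2^8=24  2^9=19  2^10=9  2^11=18
  2^12=7  2^13=14  2^14=28  2^15=27  2^16=25  2^17=21
  2^18=13  2^19=26  2^20=23  2^21=17
So 2^21 ≡ 17 (mod 29), giving x = 21.

21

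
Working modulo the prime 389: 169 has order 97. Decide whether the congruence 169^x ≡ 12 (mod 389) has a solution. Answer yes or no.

no

12 ∈ ⟨169⟩ iff 12^97 ≡ 1 (mod 389), since |⟨169⟩| = 97.
12^97 mod 389 = 115.
Since 115 ≠ 1, 12 does not lie in the subgroup.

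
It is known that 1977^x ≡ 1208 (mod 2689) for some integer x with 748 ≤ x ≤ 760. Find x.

753

Compute 1977^748 mod 2689 = 2100, then multiply by 1977 repeatedly:
  1977^748=2100  1977^749=2573  1977^750=1922  1977^751=237  1977^752=663
  1977^753=1208
Found 1208 at exponent 753.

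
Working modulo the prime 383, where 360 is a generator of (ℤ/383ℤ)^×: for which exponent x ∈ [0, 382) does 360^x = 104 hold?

345

Baby-step giant-step with m = ceil(sqrt(382)) = 20.
Baby table (360^j mod 383 for j=0..19):
  0:1  1:360  2:146  3:89  4:251  5:355  6:261  7:125
  8:189  9:249  10:18  11:352  12:330  13:70  14:305  15:262
  16:102  17:335  18:338  19:269
Giant step factor: 360^(-20) ≡ 370 (mod 383).
Scan 104·370^i mod 383 for i = 0, 1, …:
  i=0: 104   i=1: 180   i=2: 341   i=3: 163
  i=4: 179   i=5: 354   i=6: 377   i=7: 78
  i=8: 135   i=9: 160     …   i=16: 120
  i=17: 355
Match at i=17, j=5: x = 17·20 + 5 = 345.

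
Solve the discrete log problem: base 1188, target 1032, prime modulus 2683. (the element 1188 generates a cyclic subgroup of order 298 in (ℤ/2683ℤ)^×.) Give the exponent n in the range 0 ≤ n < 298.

287

Baby-step giant-step with m = ceil(sqrt(298)) = 18.
Baby table (1188^j mod 2683 for j=0..17):
  0:1  1:1188  2:86  3:214  4:2030  5:2306  6:185  7:2457
  8:2495  9:2028  10:2613  11:13  12:2029  13:1118  14:99  15:2243
  16:465  17:2405
Giant step factor: 1188^(-18) ≡ 2441 (mod 2683).
Scan 1032·2441^i mod 2683 for i = 0, 1, …:
  i=0: 1032   i=1: 2458   i=2: 790   i=3: 1996
  i=4: 2591   i=5: 800   i=6: 2259   i=7: 654
  i=8: 29   i=9: 1031     …   i=14: 1132
  i=15: 2405
Match at i=15, j=17: n = 15·18 + 17 = 287.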